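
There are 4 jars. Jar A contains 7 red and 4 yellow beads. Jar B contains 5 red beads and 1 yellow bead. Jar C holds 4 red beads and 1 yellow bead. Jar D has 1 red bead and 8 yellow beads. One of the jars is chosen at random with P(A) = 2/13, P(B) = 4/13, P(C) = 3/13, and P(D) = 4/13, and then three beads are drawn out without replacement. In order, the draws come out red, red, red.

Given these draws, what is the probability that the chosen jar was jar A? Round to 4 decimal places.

0.1171

Under each hypothesis, the probability of the observed sequence is: P(data | jar A) = (7/11)(6/10)(5/9) = 7/33; P(data | jar B) = (5/6)(4/5)(3/4) = 1/2; P(data | jar C) = (4/5)(3/4)(2/3) = 2/5; P(data | jar D) = (1/9)(0/8) = 0.
Weighting by the prior gives 2/13 · 7/33 = 14/429, 4/13 · 1/2 = 2/13, 3/13 · 2/5 = 6/65, 4/13 · 0 = 0; summing to 46/165.
By Bayes' rule, P(jar A | data) = (14/429) / (46/165) = 35/299.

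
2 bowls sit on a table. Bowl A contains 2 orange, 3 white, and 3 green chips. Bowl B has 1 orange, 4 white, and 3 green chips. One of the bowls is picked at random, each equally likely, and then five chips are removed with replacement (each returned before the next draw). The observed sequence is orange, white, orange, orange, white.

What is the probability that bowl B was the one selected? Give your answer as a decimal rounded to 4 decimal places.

0.1818

Under each hypothesis, the probability of the observed sequence is: P(data | bowl A) = (2/8)(3/8)(2/8)(2/8)(3/8) = 0.0021973; P(data | bowl B) = (1/8)(4/8)(1/8)(1/8)(4/8) = 0.00048828.
Multiplying each by its prior: 1/2 · 0.0021973 = 0.0010986, 1/2 · 0.00048828 = 0.00024414; with total 0.0013428.
Hence P(bowl B | data) = (0.00024414) / (0.0013428) = 0.18182.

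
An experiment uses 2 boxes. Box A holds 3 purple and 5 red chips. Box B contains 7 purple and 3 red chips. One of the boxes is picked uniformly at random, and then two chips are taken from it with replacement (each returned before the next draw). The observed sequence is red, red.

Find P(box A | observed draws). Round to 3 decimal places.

Compute the likelihood of the observed sequence for each case: P(data | box A) = (5/8)(5/8) = 0.39062; P(data | box B) = (3/10)(3/10) = 0.09.
Multiplying each by its prior: 1/2 · 0.39062 = 0.19531, 1/2 · 0.09 = 0.045; these sum to 0.24031.
Therefore the posterior P(box A | data) = (0.19531) / (0.24031) = 0.81274.

0.813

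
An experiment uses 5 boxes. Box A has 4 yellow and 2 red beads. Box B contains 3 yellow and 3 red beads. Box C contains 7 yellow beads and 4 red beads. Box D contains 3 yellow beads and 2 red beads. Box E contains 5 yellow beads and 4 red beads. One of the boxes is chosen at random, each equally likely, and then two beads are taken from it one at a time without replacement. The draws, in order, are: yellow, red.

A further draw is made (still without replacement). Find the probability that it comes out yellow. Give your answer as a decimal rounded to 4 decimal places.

0.6279

For each hypothesis, P(data | H) works out to: P(data | box A) = (4/6)(2/5) = 4/15; P(data | box B) = (3/6)(3/5) = 3/10; P(data | box C) = (7/11)(4/10) = 14/55; P(data | box D) = (3/5)(2/4) = 3/10; P(data | box E) = (5/9)(4/8) = 5/18.
Multiplying each by its prior: 1/5 · 4/15 = 4/75, 1/5 · 3/10 = 3/50, 1/5 · 14/55 = 14/275, 1/5 · 3/10 = 3/50, 1/5 · 5/18 = 1/18; these sum to 277/990.
Dividing through by the total gives posterior P(box A | data) = 0.19061, P(box B | data) = 0.21444, P(box C | data) = 0.18195, P(box D | data) = 0.21444, P(box E | data) = 0.19856.
Averaging over the posterior, P(yellow next | data) = (3/4)(0.19061) + (1/2)(0.21444) + (2/3)(0.18195) + (2/3)(0.21444) + (4/7)(0.19856) = 0.6279.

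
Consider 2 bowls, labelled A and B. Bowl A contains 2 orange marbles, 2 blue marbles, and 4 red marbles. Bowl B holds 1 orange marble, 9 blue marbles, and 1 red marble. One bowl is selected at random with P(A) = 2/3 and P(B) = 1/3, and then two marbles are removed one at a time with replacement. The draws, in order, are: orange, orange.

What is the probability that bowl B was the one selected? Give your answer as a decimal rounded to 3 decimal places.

For each hypothesis, P(data | H) works out to: P(data | bowl A) = (2/8)(2/8) = 1/16; P(data | bowl B) = (1/11)(1/11) = 1/121.
Multiplying each by its prior: 2/3 · 1/16 = 1/24, 1/3 · 1/121 = 1/363; with total 43/968.
Hence P(bowl B | data) = (1/363) / (43/968) = 8/129.

0.062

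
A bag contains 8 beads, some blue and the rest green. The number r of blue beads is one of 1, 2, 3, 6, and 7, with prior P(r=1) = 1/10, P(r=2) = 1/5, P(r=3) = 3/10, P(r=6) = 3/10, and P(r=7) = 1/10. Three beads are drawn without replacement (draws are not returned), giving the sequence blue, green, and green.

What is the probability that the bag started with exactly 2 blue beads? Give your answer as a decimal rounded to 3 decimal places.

0.317

Under each hypothesis, the probability of the observed sequence is: P(data | r = 1) = (1/8)(7/7)(6/6) = 1/8; P(data | r = 2) = (2/8)(6/7)(5/6) = 5/28; P(data | r = 3) = (3/8)(5/7)(4/6) = 5/28; P(data | r = 6) = (6/8)(2/7)(1/6) = 1/28; P(data | r = 7) = (7/8)(1/7)(0/6) = 0.
Weighting by the prior gives 1/10 · 1/8 = 1/80, 1/5 · 5/28 = 1/28, 3/10 · 5/28 = 3/56, 3/10 · 1/28 = 3/280, 1/10 · 0 = 0; these sum to 9/80.
Hence P(r = 2 | data) = (1/28) / (9/80) = 20/63.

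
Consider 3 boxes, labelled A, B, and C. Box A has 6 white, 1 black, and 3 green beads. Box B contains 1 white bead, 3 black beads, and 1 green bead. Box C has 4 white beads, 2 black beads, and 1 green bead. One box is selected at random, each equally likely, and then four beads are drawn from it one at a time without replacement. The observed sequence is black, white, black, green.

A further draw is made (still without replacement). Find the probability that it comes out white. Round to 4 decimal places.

0.1600

Under each hypothesis, the probability of the observed sequence is: P(data | box A) = (1/10)(6/9)(0/8) = 0; P(data | box B) = (3/5)(1/4)(2/3)(1/2) = 1/20; P(data | box C) = (2/7)(4/6)(1/5)(1/4) = 1/105.
The prior-weighted likelihoods are 1/3 · 0 = 0, 1/3 · 1/20 = 1/60, 1/3 · 1/105 = 1/315; summing to 5/252.
Dividing through by the total gives posterior P(box A | data) = 0, P(box B | data) = 21/25, P(box C | data) = 4/25.
Averaging over the posterior, P(white next | data) = (0)(21/25) + (1)(4/25) = 4/25.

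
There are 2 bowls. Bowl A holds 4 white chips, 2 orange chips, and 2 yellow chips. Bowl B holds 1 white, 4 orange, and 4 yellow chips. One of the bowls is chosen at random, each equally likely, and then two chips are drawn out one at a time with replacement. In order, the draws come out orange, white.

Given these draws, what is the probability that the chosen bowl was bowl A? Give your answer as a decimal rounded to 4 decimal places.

0.7168

For each hypothesis, P(data | H) works out to: P(data | bowl A) = (2/8)(4/8) = 0.125; P(data | bowl B) = (4/9)(1/9) = 0.049383.
Multiplying each by its prior: 1/2 · 0.125 = 0.0625, 1/2 · 0.049383 = 0.024691; these sum to 0.087191.
By Bayes' rule, P(bowl A | data) = (0.0625) / (0.087191) = 0.71681.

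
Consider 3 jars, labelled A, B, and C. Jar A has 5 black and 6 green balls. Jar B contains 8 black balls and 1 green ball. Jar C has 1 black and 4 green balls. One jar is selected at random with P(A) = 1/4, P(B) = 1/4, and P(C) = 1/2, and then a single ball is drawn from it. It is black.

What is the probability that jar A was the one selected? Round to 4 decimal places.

0.2607

The likelihood of this draw under each hypothesis: P(data | jar A) = (5/11) = 0.45455; P(data | jar B) = (8/9) = 0.88889; P(data | jar C) = (1/5) = 0.2.
The prior-weighted likelihoods are 1/4 · 0.45455 = 0.11364, 1/4 · 0.88889 = 0.22222, 1/2 · 0.2 = 0.1; these sum to 0.43586.
Therefore the posterior P(jar A | data) = (0.11364) / (0.43586) = 0.26072.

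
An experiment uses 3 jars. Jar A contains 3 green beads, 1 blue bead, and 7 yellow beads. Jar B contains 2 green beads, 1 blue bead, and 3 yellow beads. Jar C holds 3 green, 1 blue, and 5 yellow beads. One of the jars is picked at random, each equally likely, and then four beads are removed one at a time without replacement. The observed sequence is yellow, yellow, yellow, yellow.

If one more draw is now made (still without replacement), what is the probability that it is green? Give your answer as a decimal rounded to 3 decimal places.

Under each hypothesis, the probability of the observed sequence is: P(data | jar A) = (7/11)(6/10)(5/9)(4/8) = 0.10606; P(data | jar B) = (3/6)(2/5)(1/4)(0/3) = 0; P(data | jar C) = (5/9)(4/8)(3/7)(2/6) = 0.039683.
Multiplying each by its prior: 1/3 · 0.10606 = 0.035354, 1/3 · 0 = 0, 1/3 · 0.039683 = 0.013228; summing to 0.048581.
Normalising, the posterior is P(jar A | data) = 0.72772, P(jar B | data) = 0, P(jar C | data) = 0.27228.
The predictive probability is P(green next | data) = (3/7)(0.72772) + (3/5)(0.27228) = 0.47525.

0.475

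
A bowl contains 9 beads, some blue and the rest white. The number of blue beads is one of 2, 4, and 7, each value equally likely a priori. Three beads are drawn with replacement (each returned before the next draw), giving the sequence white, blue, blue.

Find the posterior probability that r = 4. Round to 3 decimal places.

For each hypothesis, P(data | H) works out to: P(data | r = 2) = (7/9)(2/9)(2/9) = 0.038409; P(data | r = 4) = (5/9)(4/9)(4/9) = 0.10974; P(data | r = 7) = (2/9)(7/9)(7/9) = 0.13443.
Multiplying each by its prior: 1/3 · 0.038409 = 0.012803, 1/3 · 0.10974 = 0.03658, 1/3 · 0.13443 = 0.04481; summing to 0.094193.
Hence P(r = 4 | data) = (0.03658) / (0.094193) = 0.38835.

0.388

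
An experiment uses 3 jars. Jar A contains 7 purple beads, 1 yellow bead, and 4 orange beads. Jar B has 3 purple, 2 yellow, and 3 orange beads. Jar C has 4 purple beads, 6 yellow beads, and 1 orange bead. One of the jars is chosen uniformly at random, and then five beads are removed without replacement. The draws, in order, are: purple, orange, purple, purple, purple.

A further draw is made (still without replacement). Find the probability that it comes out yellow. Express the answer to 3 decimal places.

0.153

For each hypothesis, P(data | H) works out to: P(data | jar A) = (7/12)(4/11)(6/10)(5/9)(4/8) = 0.035354; P(data | jar B) = (3/8)(3/7)(2/6)(1/5)(0/4) = 0; P(data | jar C) = (4/11)(1/10)(3/9)(2/8)(1/7) = 0.0004329.
Multiplying each by its prior: 1/3 · 0.035354 = 0.011785, 1/3 · 0 = 0, 1/3 · 0.0004329 = 0.0001443; summing to 0.011929.
Normalising, the posterior is P(jar A | data) = 0.9879, P(jar B | data) = 0, P(jar C | data) = 0.012097.
The predictive probability is P(yellow next | data) = (1/7)(0.9879) + (1)(0.012097) = 0.15323.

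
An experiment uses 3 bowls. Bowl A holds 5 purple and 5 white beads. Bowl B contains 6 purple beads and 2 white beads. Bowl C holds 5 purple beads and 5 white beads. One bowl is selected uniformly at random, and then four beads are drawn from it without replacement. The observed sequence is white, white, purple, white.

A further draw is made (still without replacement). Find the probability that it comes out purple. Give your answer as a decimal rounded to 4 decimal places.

Compute the likelihood of the observed sequence for each case: P(data | bowl A) = (5/10)(4/9)(5/8)(3/7) = 5/84; P(data | bowl B) = (2/8)(1/7)(6/6)(0/5) = 0; P(data | bowl C) = (5/10)(4/9)(5/8)(3/7) = 5/84.
Multiplying each by its prior: 1/3 · 5/84 = 5/252, 1/3 · 0 = 0, 1/3 · 5/84 = 5/252; summing to 5/126.
Normalising, the posterior is P(bowl A | data) = 1/2, P(bowl B | data) = 0, P(bowl C | data) = 1/2.
Averaging over the posterior, P(purple next | data) = (2/3)(1/2) + (2/3)(1/2) = 2/3.

0.6667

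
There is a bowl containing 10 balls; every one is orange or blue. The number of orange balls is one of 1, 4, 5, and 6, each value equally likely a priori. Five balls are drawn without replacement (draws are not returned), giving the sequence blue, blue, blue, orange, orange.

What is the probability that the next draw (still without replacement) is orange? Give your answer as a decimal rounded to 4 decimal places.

Compute the likelihood of the observed sequence for each case: P(data | r = 1) = (9/10)(8/9)(7/8)(1/7)(0/6) = 0; P(data | r = 4) = (6/10)(5/9)(4/8)(4/7)(3/6) = 1/21; P(data | r = 5) = (5/10)(4/9)(3/8)(5/7)(4/6) = 5/126; P(data | r = 6) = (4/10)(3/9)(2/8)(6/7)(5/6) = 1/42.
Weighting by the prior gives 1/4 · 0 = 0, 1/4 · 1/21 = 1/84, 1/4 · 5/126 = 5/504, 1/4 · 1/42 = 1/168; these sum to 1/36.
Dividing through by the total gives posterior P(r = 1 | data) = 0, P(r = 4 | data) = 3/7, P(r = 5 | data) = 5/14, P(r = 6 | data) = 3/14.
Averaging over the posterior, P(orange next | data) = (2/5)(3/7) + (3/5)(5/14) + (4/5)(3/14) = 39/70.

0.5571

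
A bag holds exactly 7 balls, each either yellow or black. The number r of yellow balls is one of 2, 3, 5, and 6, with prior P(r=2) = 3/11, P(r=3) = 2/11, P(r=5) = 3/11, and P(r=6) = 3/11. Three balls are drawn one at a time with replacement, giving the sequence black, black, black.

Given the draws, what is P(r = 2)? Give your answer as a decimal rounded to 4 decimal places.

0.7075

The likelihood of the observed sequence under each hypothesis: P(data | r = 2) = (5/7)(5/7)(5/7) = 0.36443; P(data | r = 3) = (4/7)(4/7)(4/7) = 0.18659; P(data | r = 5) = (2/7)(2/7)(2/7) = 0.023324; P(data | r = 6) = (1/7)(1/7)(1/7) = 0.0029155.
The prior-weighted likelihoods are 3/11 · 0.36443 = 0.09939, 2/11 · 0.18659 = 0.033925, 3/11 · 0.023324 = 0.006361, 3/11 · 0.0029155 = 0.00079512; these sum to 0.14047.
Hence P(r = 2 | data) = (0.09939) / (0.14047) = 0.70755.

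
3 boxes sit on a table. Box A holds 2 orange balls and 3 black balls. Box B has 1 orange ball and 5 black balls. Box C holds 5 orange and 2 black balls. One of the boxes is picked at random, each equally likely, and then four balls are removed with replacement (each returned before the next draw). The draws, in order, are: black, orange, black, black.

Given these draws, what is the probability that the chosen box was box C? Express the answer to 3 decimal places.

0.084

For each hypothesis, P(data | H) works out to: P(data | box A) = (3/5)(2/5)(3/5)(3/5) = 0.0864; P(data | box B) = (5/6)(1/6)(5/6)(5/6) = 0.096451; P(data | box C) = (2/7)(5/7)(2/7)(2/7) = 0.01666.
The prior-weighted likelihoods are 1/3 · 0.0864 = 0.0288, 1/3 · 0.096451 = 0.03215, 1/3 · 0.01666 = 0.0055532; these sum to 0.066503.
By Bayes' rule, P(box C | data) = (0.0055532) / (0.066503) = 0.083503.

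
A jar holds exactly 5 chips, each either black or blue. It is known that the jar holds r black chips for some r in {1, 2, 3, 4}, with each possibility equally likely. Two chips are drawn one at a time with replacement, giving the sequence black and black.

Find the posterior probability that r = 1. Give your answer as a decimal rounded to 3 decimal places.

The likelihood of the observed sequence under each hypothesis: P(data | r = 1) = (1/5)(1/5) = 1/25; P(data | r = 2) = (2/5)(2/5) = 4/25; P(data | r = 3) = (3/5)(3/5) = 9/25; P(data | r = 4) = (4/5)(4/5) = 16/25.
Weighting by the prior gives 1/4 · 1/25 = 1/100, 1/4 · 4/25 = 1/25, 1/4 · 9/25 = 9/100, 1/4 · 16/25 = 4/25; these sum to 3/10.
So P(r = 1 | data) = (1/100) / (3/10) = 1/30.

0.033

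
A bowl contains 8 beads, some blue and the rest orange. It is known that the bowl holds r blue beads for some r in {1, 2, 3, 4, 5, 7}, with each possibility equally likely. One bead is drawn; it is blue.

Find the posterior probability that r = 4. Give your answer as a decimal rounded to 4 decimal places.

The likelihood of this draw under each hypothesis: P(data | r = 1) = (1/8) = 1/8; P(data | r = 2) = (2/8) = 1/4; P(data | r = 3) = (3/8) = 3/8; P(data | r = 4) = (4/8) = 1/2; P(data | r = 5) = (5/8) = 5/8; P(data | r = 7) = (7/8) = 7/8.
Weighting by the prior gives 1/6 · 1/8 = 1/48, 1/6 · 1/4 = 1/24, 1/6 · 3/8 = 1/16, 1/6 · 1/2 = 1/12, 1/6 · 5/8 = 5/48, 1/6 · 7/8 = 7/48; with total 11/24.
Hence P(r = 4 | data) = (1/12) / (11/24) = 2/11.

0.1818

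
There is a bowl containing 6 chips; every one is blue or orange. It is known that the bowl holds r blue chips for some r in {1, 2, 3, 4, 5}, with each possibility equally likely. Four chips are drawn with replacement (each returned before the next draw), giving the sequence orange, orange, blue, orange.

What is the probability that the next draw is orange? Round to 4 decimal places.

0.6509

The likelihood of the observed sequence under each hypothesis: P(data | r = 1) = (5/6)(5/6)(1/6)(5/6) = 0.096451; P(data | r = 2) = (4/6)(4/6)(2/6)(4/6) = 0.098765; P(data | r = 3) = (3/6)(3/6)(3/6)(3/6) = 0.0625; P(data | r = 4) = (2/6)(2/6)(4/6)(2/6) = 0.024691; P(data | r = 5) = (1/6)(1/6)(5/6)(1/6) = 0.003858.
Weighting by the prior gives 1/5 · 0.096451 = 0.01929, 1/5 · 0.098765 = 0.019753, 1/5 · 0.0625 = 0.0125, 1/5 · 0.024691 = 0.0049383, 1/5 · 0.003858 = 0.0007716; with total 0.057253.
Normalising, the posterior is P(r = 1 | data) = 0.33693, P(r = 2 | data) = 0.34501, P(r = 3 | data) = 0.21833, P(r = 4 | data) = 0.086253, P(r = 5 | data) = 0.013477.
Averaging over the posterior, P(orange next | data) = (5/6)(0.33693) + (2/3)(0.34501) + (1/2)(0.21833) + (1/3)(0.086253) + (1/6)(0.013477) = 0.65094.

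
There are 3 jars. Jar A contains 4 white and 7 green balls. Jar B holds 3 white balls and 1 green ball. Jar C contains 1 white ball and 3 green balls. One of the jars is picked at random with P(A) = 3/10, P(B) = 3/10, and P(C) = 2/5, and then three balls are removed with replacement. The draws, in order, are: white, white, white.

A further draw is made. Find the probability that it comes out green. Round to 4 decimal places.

0.3091

Compute the likelihood of the observed sequence for each case: P(data | jar A) = (4/11)(4/11)(4/11) = 0.048084; P(data | jar B) = (3/4)(3/4)(3/4) = 0.42188; P(data | jar C) = (1/4)(1/4)(1/4) = 0.015625.
The prior-weighted likelihoods are 3/10 · 0.048084 = 0.014425, 3/10 · 0.42188 = 0.12656, 2/5 · 0.015625 = 0.00625; summing to 0.14724.
Normalising, the posterior is P(jar A | data) = 0.097972, P(jar B | data) = 0.85958, P(jar C | data) = 0.042448.
So P(green next | data) = Σ P(green next | H) P(H | data) = (7/11)(0.097972) + (1/4)(0.85958) + (3/4)(0.042448) = 0.30908.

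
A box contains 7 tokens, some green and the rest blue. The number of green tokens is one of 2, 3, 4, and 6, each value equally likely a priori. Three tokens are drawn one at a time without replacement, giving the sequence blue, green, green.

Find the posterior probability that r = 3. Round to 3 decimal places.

The likelihood of the observed sequence under each hypothesis: P(data | r = 2) = (5/7)(2/6)(1/5) = 1/21; P(data | r = 3) = (4/7)(3/6)(2/5) = 4/35; P(data | r = 4) = (3/7)(4/6)(3/5) = 6/35; P(data | r = 6) = (1/7)(6/6)(5/5) = 1/7.
Multiplying each by its prior: 1/4 · 1/21 = 1/84, 1/4 · 4/35 = 1/35, 1/4 · 6/35 = 3/70, 1/4 · 1/7 = 1/28; these sum to 5/42.
By Bayes' rule, P(r = 3 | data) = (1/35) / (5/42) = 6/25.

0.240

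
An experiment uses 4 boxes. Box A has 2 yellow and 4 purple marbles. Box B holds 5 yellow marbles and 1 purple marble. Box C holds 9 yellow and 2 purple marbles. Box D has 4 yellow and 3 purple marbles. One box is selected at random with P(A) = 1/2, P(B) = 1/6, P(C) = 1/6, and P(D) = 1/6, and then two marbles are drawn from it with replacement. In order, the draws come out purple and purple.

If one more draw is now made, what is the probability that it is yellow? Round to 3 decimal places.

0.380

Compute the likelihood of the observed sequence for each case: P(data | box A) = (4/6)(4/6) = 0.44444; P(data | box B) = (1/6)(1/6) = 0.027778; P(data | box C) = (2/11)(2/11) = 0.033058; P(data | box D) = (3/7)(3/7) = 0.18367.
Weighting by the prior gives 1/2 · 0.44444 = 0.22222, 1/6 · 0.027778 = 0.0046296, 1/6 · 0.033058 = 0.0055096, 1/6 · 0.18367 = 0.030612; with total 0.26297.
Dividing through by the total gives posterior P(box A | data) = 0.84504, P(box B | data) = 0.017605, P(box C | data) = 0.020951, P(box D | data) = 0.11641.
So P(yellow next | data) = Σ P(yellow next | H) P(H | data) = (1/3)(0.84504) + (5/6)(0.017605) + (9/11)(0.020951) + (4/7)(0.11641) = 0.38001.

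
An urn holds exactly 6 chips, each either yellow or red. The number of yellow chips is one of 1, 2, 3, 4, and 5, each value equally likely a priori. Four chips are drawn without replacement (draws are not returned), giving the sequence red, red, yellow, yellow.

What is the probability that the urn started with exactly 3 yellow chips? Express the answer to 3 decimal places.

Compute the likelihood of the observed sequence for each case: P(data | r = 1) = (5/6)(4/5)(1/4)(0/3) = 0; P(data | r = 2) = (4/6)(3/5)(2/4)(1/3) = 1/15; P(data | r = 3) = (3/6)(2/5)(3/4)(2/3) = 1/10; P(data | r = 4) = (2/6)(1/5)(4/4)(3/3) = 1/15; P(data | r = 5) = (1/6)(0/5) = 0.
Weighting by the prior gives 1/5 · 0 = 0, 1/5 · 1/15 = 1/75, 1/5 · 1/10 = 1/50, 1/5 · 1/15 = 1/75, 1/5 · 0 = 0; with total 7/150.
By Bayes' rule, P(r = 3 | data) = (1/50) / (7/150) = 3/7.

0.429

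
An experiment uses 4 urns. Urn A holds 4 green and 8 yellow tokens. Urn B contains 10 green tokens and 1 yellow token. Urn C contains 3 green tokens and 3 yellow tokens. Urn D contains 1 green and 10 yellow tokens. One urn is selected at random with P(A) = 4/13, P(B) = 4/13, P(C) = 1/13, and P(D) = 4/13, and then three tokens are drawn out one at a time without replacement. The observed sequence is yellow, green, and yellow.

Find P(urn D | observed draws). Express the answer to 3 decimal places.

0.305

For each hypothesis, P(data | H) works out to: P(data | urn A) = (8/12)(4/11)(7/10) = 0.1697; P(data | urn B) = (1/11)(10/10)(0/9) = 0; P(data | urn C) = (3/6)(3/5)(2/4) = 0.15; P(data | urn D) = (10/11)(1/10)(9/9) = 0.090909.
Weighting by the prior gives 4/13 · 0.1697 = 0.052214, 4/13 · 0 = 0, 1/13 · 0.15 = 0.011538, 4/13 · 0.090909 = 0.027972; with total 0.091725.
Therefore the posterior P(urn D | data) = (0.027972) / (0.091725) = 0.30496.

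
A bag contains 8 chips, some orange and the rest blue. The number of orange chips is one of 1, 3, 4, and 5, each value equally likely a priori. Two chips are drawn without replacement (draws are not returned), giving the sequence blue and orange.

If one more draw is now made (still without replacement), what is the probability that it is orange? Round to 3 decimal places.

0.434

Under each hypothesis, the probability of the observed sequence is: P(data | r = 1) = (7/8)(1/7) = 1/8; P(data | r = 3) = (5/8)(3/7) = 15/56; P(data | r = 4) = (4/8)(4/7) = 2/7; P(data | r = 5) = (3/8)(5/7) = 15/56.
The prior-weighted likelihoods are 1/4 · 1/8 = 1/32, 1/4 · 15/56 = 15/224, 1/4 · 2/7 = 1/14, 1/4 · 15/56 = 15/224; these sum to 53/224.
Normalising, the posterior is P(r = 1 | data) = 7/53, P(r = 3 | data) = 15/53, P(r = 4 | data) = 16/53, P(r = 5 | data) = 15/53.
So P(orange next | data) = Σ P(orange next | H) P(H | data) = (0)(7/53) + (1/3)(15/53) + (1/2)(16/53) + (2/3)(15/53) = 23/53.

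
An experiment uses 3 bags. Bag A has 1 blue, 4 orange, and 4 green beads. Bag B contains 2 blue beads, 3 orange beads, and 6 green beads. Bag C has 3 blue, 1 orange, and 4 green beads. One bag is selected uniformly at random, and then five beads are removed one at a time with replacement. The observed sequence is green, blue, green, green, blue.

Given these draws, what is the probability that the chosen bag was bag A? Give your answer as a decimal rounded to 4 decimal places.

Under each hypothesis, the probability of the observed sequence is: P(data | bag A) = (4/9)(1/9)(4/9)(4/9)(1/9) = 0.0010838; P(data | bag B) = (6/11)(2/11)(6/11)(6/11)(2/11) = 0.0053648; P(data | bag C) = (4/8)(3/8)(4/8)(4/8)(3/8) = 0.017578.
Multiplying each by its prior: 1/3 · 0.0010838 = 0.00036128, 1/3 · 0.0053648 = 0.0017883, 1/3 · 0.017578 = 0.0058594; these sum to 0.0080089.
Hence P(bag A | data) = (0.00036128) / (0.0080089) = 0.04511.

0.0451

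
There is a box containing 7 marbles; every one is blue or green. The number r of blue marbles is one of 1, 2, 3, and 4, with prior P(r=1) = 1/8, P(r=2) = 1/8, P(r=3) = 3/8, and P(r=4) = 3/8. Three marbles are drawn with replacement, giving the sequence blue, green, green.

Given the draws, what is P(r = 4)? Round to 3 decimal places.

0.320

The likelihood of the observed sequence under each hypothesis: P(data | r = 1) = (1/7)(6/7)(6/7) = 0.10496; P(data | r = 2) = (2/7)(5/7)(5/7) = 0.14577; P(data | r = 3) = (3/7)(4/7)(4/7) = 0.13994; P(data | r = 4) = (4/7)(3/7)(3/7) = 0.10496.
The prior-weighted likelihoods are 1/8 · 0.10496 = 0.01312, 1/8 · 0.14577 = 0.018222, 3/8 · 0.13994 = 0.052478, 3/8 · 0.10496 = 0.039359; these sum to 0.12318.
Hence P(r = 4 | data) = (0.039359) / (0.12318) = 0.31953.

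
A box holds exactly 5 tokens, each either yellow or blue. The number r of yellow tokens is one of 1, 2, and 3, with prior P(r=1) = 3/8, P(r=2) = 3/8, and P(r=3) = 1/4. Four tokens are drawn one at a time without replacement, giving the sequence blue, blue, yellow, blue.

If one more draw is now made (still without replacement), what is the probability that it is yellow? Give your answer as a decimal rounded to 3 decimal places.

0.333

Compute the likelihood of the observed sequence for each case: P(data | r = 1) = (4/5)(3/4)(1/3)(2/2) = 1/5; P(data | r = 2) = (3/5)(2/4)(2/3)(1/2) = 1/10; P(data | r = 3) = (2/5)(1/4)(3/3)(0/2) = 0.
The prior-weighted likelihoods are 3/8 · 1/5 = 3/40, 3/8 · 1/10 = 3/80, 1/4 · 0 = 0; these sum to 9/80.
Normalising, the posterior is P(r = 1 | data) = 2/3, P(r = 2 | data) = 1/3, P(r = 3 | data) = 0.
So P(yellow next | data) = Σ P(yellow next | H) P(H | data) = (0)(2/3) + (1)(1/3) = 1/3.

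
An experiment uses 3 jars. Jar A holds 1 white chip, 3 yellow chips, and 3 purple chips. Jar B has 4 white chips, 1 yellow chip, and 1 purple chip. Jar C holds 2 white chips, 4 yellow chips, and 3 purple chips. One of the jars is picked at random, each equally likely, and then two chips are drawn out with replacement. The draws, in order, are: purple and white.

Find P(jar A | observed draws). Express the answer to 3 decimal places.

The likelihood of the observed sequence under each hypothesis: P(data | jar A) = (3/7)(1/7) = 0.061224; P(data | jar B) = (1/6)(4/6) = 0.11111; P(data | jar C) = (3/9)(2/9) = 0.074074.
Multiplying each by its prior: 1/3 · 0.061224 = 0.020408, 1/3 · 0.11111 = 0.037037, 1/3 · 0.074074 = 0.024691; summing to 0.082137.
Therefore the posterior P(jar A | data) = (0.020408) / (0.082137) = 0.24847.

0.248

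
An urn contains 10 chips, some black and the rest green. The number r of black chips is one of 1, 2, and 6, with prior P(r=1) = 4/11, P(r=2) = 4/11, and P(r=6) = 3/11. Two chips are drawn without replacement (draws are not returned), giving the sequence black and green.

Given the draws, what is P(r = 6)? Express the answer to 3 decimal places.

Under each hypothesis, the probability of the observed sequence is: P(data | r = 1) = (1/10)(9/9) = 1/10; P(data | r = 2) = (2/10)(8/9) = 8/45; P(data | r = 6) = (6/10)(4/9) = 4/15.
The prior-weighted likelihoods are 4/11 · 1/10 = 2/55, 4/11 · 8/45 = 32/495, 3/11 · 4/15 = 4/55; these sum to 86/495.
Hence P(r = 6 | data) = (4/55) / (86/495) = 18/43.

0.419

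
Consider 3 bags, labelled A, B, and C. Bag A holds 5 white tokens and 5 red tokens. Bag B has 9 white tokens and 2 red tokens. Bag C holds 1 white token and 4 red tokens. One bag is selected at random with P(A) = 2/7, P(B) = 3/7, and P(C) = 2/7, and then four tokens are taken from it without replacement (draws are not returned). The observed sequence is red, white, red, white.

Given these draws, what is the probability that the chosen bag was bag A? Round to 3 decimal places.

Compute the likelihood of the observed sequence for each case: P(data | bag A) = (5/10)(5/9)(4/8)(4/7) = 0.079365; P(data | bag B) = (2/11)(9/10)(1/9)(8/8) = 0.018182; P(data | bag C) = (4/5)(1/4)(3/3)(0/2) = 0.
The prior-weighted likelihoods are 2/7 · 0.079365 = 0.022676, 3/7 · 0.018182 = 0.0077922, 2/7 · 0 = 0; these sum to 0.030468.
Therefore the posterior P(bag A | data) = (0.022676) / (0.030468) = 0.74425.

0.744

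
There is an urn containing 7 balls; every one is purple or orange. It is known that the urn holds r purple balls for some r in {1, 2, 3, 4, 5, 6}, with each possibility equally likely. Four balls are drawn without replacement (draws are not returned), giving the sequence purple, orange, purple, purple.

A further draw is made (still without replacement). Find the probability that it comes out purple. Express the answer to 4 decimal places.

Compute the likelihood of the observed sequence for each case: P(data | r = 1) = (1/7)(6/6)(0/5) = 0; P(data | r = 2) = (2/7)(5/6)(1/5)(0/4) = 0; P(data | r = 3) = (3/7)(4/6)(2/5)(1/4) = 1/35; P(data | r = 4) = (4/7)(3/6)(3/5)(2/4) = 3/35; P(data | r = 5) = (5/7)(2/6)(4/5)(3/4) = 1/7; P(data | r = 6) = (6/7)(1/6)(5/5)(4/4) = 1/7.
Multiplying each by its prior: 1/6 · 0 = 0, 1/6 · 0 = 0, 1/6 · 1/35 = 1/210, 1/6 · 3/35 = 1/70, 1/6 · 1/7 = 1/42, 1/6 · 1/7 = 1/42; summing to 1/15.
Normalising, the posterior is P(r = 1 | data) = 0, P(r = 2 | data) = 0, P(r = 3 | data) = 1/14, P(r = 4 | data) = 3/14, P(r = 5 | data) = 5/14, P(r = 6 | data) = 5/14.
Averaging over the posterior, P(purple next | data) = (0)(1/14) + (1/3)(3/14) + (2/3)(5/14) + (1)(5/14) = 2/3.

0.6667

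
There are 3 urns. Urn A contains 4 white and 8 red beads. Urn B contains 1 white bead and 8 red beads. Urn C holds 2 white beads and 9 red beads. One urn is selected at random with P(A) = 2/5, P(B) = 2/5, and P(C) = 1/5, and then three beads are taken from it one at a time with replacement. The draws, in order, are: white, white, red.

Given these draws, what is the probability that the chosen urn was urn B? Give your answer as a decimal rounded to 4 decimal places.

0.1113

For each hypothesis, P(data | H) works out to: P(data | urn A) = (4/12)(4/12)(8/12) = 0.074074; P(data | urn B) = (1/9)(1/9)(8/9) = 0.010974; P(data | urn C) = (2/11)(2/11)(9/11) = 0.027047.
Multiplying each by its prior: 2/5 · 0.074074 = 0.02963, 2/5 · 0.010974 = 0.0043896, 1/5 · 0.027047 = 0.0054095; these sum to 0.039429.
So P(urn B | data) = (0.0043896) / (0.039429) = 0.11133.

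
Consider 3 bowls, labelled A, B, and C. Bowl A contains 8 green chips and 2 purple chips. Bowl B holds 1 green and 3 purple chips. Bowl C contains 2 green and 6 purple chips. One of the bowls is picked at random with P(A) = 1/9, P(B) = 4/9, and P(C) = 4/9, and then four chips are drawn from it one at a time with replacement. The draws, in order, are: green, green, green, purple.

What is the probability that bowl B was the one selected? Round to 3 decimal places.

Compute the likelihood of the observed sequence for each case: P(data | bowl A) = (8/10)(8/10)(8/10)(2/10) = 0.1024; P(data | bowl B) = (1/4)(1/4)(1/4)(3/4) = 0.011719; P(data | bowl C) = (2/8)(2/8)(2/8)(6/8) = 0.011719.
Weighting by the prior gives 1/9 · 0.1024 = 0.011378, 4/9 · 0.011719 = 0.0052083, 4/9 · 0.011719 = 0.0052083; with total 0.021794.
Therefore the posterior P(bowl B | data) = (0.0052083) / (0.021794) = 0.23898.

0.239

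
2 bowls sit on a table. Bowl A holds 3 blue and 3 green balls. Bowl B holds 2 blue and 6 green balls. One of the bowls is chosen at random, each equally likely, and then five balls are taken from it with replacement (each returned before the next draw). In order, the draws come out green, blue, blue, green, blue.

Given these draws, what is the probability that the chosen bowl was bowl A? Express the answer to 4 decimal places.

0.7805

The likelihood of the observed sequence under each hypothesis: P(data | bowl A) = (3/6)(3/6)(3/6)(3/6)(3/6) = 0.03125; P(data | bowl B) = (6/8)(2/8)(2/8)(6/8)(2/8) = 0.0087891.
Weighting by the prior gives 1/2 · 0.03125 = 0.015625, 1/2 · 0.0087891 = 0.0043945; these sum to 0.02002.
Hence P(bowl A | data) = (0.015625) / (0.02002) = 0.78049.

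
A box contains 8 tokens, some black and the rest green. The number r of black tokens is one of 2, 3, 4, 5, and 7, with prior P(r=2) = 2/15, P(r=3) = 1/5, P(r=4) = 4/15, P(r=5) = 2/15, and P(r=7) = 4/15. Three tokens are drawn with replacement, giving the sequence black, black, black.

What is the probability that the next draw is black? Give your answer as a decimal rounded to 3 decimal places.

0.769

The likelihood of the observed sequence under each hypothesis: P(data | r = 2) = (2/8)(2/8)(2/8) = 0.015625; P(data | r = 3) = (3/8)(3/8)(3/8) = 0.052734; P(data | r = 4) = (4/8)(4/8)(4/8) = 0.125; P(data | r = 5) = (5/8)(5/8)(5/8) = 0.24414; P(data | r = 7) = (7/8)(7/8)(7/8) = 0.66992.
The prior-weighted likelihoods are 2/15 · 0.015625 = 0.0020833, 1/5 · 0.052734 = 0.010547, 4/15 · 0.125 = 0.033333, 2/15 · 0.24414 = 0.032552, 4/15 · 0.66992 = 0.17865; summing to 0.25716.
The posterior is then P(r = 2 | data) = 0.0081013, P(r = 3 | data) = 0.041013, P(r = 4 | data) = 0.12962, P(r = 5 | data) = 0.12658, P(r = 7 | data) = 0.69468.
The predictive probability is P(black next | data) = (1/4)(0.0081013) + (3/8)(0.041013) + (1/2)(0.12962) + (5/8)(0.12658) + (7/8)(0.69468) = 0.76918.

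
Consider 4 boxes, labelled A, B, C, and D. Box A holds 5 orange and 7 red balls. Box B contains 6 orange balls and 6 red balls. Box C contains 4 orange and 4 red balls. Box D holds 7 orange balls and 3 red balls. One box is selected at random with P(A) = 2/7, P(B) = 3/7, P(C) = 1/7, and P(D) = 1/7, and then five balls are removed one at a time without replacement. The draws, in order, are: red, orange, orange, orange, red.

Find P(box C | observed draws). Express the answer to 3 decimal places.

The likelihood of the observed sequence under each hypothesis: P(data | box A) = (7/12)(5/11)(4/10)(3/9)(6/8) = 0.026515; P(data | box B) = (6/12)(6/11)(5/10)(4/9)(5/8) = 0.037879; P(data | box C) = (4/8)(4/7)(3/6)(2/5)(3/4) = 0.042857; P(data | box D) = (3/10)(7/9)(6/8)(5/7)(2/6) = 0.041667.
The prior-weighted likelihoods are 2/7 · 0.026515 = 0.0075758, 3/7 · 0.037879 = 0.016234, 1/7 · 0.042857 = 0.0061224, 1/7 · 0.041667 = 0.0059524; summing to 0.035884.
By Bayes' rule, P(box C | data) = (0.0061224) / (0.035884) = 0.17062.

0.171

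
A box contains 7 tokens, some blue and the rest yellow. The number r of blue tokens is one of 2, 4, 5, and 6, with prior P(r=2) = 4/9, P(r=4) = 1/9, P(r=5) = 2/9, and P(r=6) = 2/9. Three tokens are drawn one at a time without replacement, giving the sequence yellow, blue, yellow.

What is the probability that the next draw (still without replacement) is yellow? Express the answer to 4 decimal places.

0.6176

The likelihood of the observed sequence under each hypothesis: P(data | r = 2) = (5/7)(2/6)(4/5) = 4/21; P(data | r = 4) = (3/7)(4/6)(2/5) = 4/35; P(data | r = 5) = (2/7)(5/6)(1/5) = 1/21; P(data | r = 6) = (1/7)(6/6)(0/5) = 0.
Weighting by the prior gives 4/9 · 4/21 = 16/189, 1/9 · 4/35 = 4/315, 2/9 · 1/21 = 2/189, 2/9 · 0 = 0; summing to 34/315.
Dividing through by the total gives posterior P(r = 2 | data) = 40/51, P(r = 4 | data) = 2/17, P(r = 5 | data) = 5/51, P(r = 6 | data) = 0.
Averaging over the posterior, P(yellow next | data) = (3/4)(40/51) + (1/4)(2/17) + (0)(5/51) = 21/34.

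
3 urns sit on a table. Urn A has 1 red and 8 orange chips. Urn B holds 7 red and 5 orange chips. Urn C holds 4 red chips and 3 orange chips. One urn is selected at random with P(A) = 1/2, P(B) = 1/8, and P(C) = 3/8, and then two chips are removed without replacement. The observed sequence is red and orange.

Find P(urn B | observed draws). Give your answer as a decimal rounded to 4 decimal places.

Under each hypothesis, the probability of the observed sequence is: P(data | urn A) = (1/9)(8/8) = 0.11111; P(data | urn B) = (7/12)(5/11) = 0.26515; P(data | urn C) = (4/7)(3/6) = 0.28571.
Multiplying each by its prior: 1/2 · 0.11111 = 0.055556, 1/8 · 0.26515 = 0.033144, 3/8 · 0.28571 = 0.10714; these sum to 0.19584.
Hence P(urn B | data) = (0.033144) / (0.19584) = 0.16924.

0.1692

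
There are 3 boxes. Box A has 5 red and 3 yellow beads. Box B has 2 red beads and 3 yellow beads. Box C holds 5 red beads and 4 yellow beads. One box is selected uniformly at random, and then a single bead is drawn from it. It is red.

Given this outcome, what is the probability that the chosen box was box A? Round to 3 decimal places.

0.395

For each hypothesis, P(data | H) works out to: P(data | box A) = (5/8) = 0.625; P(data | box B) = (2/5) = 0.4; P(data | box C) = (5/9) = 0.55556.
Multiplying each by its prior: 1/3 · 0.625 = 0.20833, 1/3 · 0.4 = 0.13333, 1/3 · 0.55556 = 0.18519; with total 0.52685.
By Bayes' rule, P(box A | data) = (0.20833) / (0.52685) = 0.39543.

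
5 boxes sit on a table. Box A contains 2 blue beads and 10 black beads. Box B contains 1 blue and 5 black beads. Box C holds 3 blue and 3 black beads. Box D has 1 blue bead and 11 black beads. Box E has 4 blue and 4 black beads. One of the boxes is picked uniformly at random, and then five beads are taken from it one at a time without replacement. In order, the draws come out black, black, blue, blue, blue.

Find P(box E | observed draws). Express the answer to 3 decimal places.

Compute the likelihood of the observed sequence for each case: P(data | box A) = (10/12)(9/11)(2/10)(1/9)(0/8) = 0; P(data | box B) = (5/6)(4/5)(1/4)(0/3) = 0; P(data | box C) = (3/6)(2/5)(3/4)(2/3)(1/2) = 1/20; P(data | box D) = (11/12)(10/11)(1/10)(0/9) = 0; P(data | box E) = (4/8)(3/7)(4/6)(3/5)(2/4) = 3/70.
Multiplying each by its prior: 1/5 · 0 = 0, 1/5 · 0 = 0, 1/5 · 1/20 = 1/100, 1/5 · 0 = 0, 1/5 · 3/70 = 3/350; with total 13/700.
Therefore the posterior P(box E | data) = (3/350) / (13/700) = 6/13.

0.462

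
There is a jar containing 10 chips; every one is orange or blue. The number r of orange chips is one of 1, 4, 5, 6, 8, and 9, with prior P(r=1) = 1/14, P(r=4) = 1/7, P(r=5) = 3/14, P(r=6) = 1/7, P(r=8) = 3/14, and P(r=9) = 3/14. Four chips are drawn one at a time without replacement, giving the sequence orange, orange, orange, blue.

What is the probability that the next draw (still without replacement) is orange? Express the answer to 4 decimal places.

Under each hypothesis, the probability of the observed sequence is: P(data | r = 1) = (1/10)(0/9) = 0; P(data | r = 4) = (4/10)(3/9)(2/8)(6/7) = 0.028571; P(data | r = 5) = (5/10)(4/9)(3/8)(5/7) = 0.059524; P(data | r = 6) = (6/10)(5/9)(4/8)(4/7) = 0.095238; P(data | r = 8) = (8/10)(7/9)(6/8)(2/7) = 0.13333; P(data | r = 9) = (9/10)(8/9)(7/8)(1/7) = 0.1.
Multiplying each by its prior: 1/14 · 0 = 0, 1/7 · 0.028571 = 0.0040816, 3/14 · 0.059524 = 0.012755, 1/7 · 0.095238 = 0.013605, 3/14 · 0.13333 = 0.028571, 3/14 · 0.1 = 0.021429; summing to 0.080442.
Normalising, the posterior is P(r = 1 | data) = 0, P(r = 4 | data) = 0.05074, P(r = 5 | data) = 0.15856, P(r = 6 | data) = 0.16913, P(r = 8 | data) = 0.35518, P(r = 9 | data) = 0.26638.
Averaging over the posterior, P(orange next | data) = (1/6)(0.05074) + (1/3)(0.15856) + (1/2)(0.16913) + (5/6)(0.35518) + (1)(0.26638) = 0.70825.

0.7082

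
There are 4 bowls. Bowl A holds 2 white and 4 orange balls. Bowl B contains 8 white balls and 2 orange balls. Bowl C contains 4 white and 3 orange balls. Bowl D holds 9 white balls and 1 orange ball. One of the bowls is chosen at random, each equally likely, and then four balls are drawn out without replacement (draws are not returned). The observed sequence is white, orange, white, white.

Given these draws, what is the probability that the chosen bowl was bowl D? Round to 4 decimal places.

0.3134

For each hypothesis, P(data | H) works out to: P(data | bowl A) = (2/6)(4/5)(1/4)(0/3) = 0; P(data | bowl B) = (8/10)(2/9)(7/8)(6/7) = 2/15; P(data | bowl C) = (4/7)(3/6)(3/5)(2/4) = 3/35; P(data | bowl D) = (9/10)(1/9)(8/8)(7/7) = 1/10.
Multiplying each by its prior: 1/4 · 0 = 0, 1/4 · 2/15 = 1/30, 1/4 · 3/35 = 3/140, 1/4 · 1/10 = 1/40; these sum to 67/840.
Hence P(bowl D | data) = (1/40) / (67/840) = 21/67.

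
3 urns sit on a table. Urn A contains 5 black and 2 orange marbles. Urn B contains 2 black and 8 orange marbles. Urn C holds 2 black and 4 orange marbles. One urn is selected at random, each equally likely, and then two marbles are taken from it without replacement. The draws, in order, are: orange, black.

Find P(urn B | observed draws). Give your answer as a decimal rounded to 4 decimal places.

Compute the likelihood of the observed sequence for each case: P(data | urn A) = (2/7)(5/6) = 5/21; P(data | urn B) = (8/10)(2/9) = 8/45; P(data | urn C) = (4/6)(2/5) = 4/15.
The prior-weighted likelihoods are 1/3 · 5/21 = 5/63, 1/3 · 8/45 = 8/135, 1/3 · 4/15 = 4/45; with total 43/189.
By Bayes' rule, P(urn B | data) = (8/135) / (43/189) = 56/215.

0.2605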